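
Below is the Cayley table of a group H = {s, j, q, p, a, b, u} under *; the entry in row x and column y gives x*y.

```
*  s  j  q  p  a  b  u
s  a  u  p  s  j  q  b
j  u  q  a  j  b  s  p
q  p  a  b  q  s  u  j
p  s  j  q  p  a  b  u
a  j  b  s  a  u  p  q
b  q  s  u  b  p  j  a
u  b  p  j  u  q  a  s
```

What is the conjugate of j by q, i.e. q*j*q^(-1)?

The identity is p. In row q, the entry p sits in column s, so q^(-1) = s.
q*j = a
a*s = j

j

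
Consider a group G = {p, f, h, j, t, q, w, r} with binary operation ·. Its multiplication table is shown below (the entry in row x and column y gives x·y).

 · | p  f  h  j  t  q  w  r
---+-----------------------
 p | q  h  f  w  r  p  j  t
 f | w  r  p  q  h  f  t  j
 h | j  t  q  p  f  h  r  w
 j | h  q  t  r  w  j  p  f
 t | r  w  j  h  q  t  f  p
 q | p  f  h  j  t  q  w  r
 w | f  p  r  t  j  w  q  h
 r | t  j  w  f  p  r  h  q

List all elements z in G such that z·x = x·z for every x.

{q, r}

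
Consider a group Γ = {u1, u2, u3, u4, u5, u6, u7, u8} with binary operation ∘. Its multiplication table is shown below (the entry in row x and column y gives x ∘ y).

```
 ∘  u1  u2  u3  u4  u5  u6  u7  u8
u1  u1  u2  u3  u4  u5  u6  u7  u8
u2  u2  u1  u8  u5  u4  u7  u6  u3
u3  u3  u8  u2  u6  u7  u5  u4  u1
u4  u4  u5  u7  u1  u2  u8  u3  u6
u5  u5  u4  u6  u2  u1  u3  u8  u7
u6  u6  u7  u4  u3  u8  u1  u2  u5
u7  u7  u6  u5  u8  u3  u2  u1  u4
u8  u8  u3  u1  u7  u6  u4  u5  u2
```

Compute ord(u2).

2

The identity element is u1 (its row matches the header).
u2^1 = u2
u2^2 = u2 ∘ u2 = u1
The first power of u2 equal to the identity is u2^2, so ord(u2) = 2.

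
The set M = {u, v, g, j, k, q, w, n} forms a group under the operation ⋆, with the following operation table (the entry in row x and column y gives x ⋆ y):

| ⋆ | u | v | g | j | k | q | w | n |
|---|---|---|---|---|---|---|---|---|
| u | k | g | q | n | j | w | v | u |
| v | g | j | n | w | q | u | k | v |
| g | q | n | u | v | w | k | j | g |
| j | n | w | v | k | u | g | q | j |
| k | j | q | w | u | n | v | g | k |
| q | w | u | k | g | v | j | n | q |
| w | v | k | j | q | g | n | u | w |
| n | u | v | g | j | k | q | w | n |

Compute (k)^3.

k^1 = k
k^2 = k ⋆ k = n
k^3 = n ⋆ k = k

k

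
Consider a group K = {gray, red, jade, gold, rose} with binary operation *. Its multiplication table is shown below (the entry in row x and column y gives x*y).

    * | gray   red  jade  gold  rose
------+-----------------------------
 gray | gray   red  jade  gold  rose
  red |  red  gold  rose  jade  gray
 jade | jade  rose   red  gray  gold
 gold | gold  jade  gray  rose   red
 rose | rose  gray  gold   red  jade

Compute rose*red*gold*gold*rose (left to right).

rose*red = gray
gray*gold = gold
gold*gold = rose
rose*rose = jade
(Structurally, K here is isomorphic to the cyclic group Z_5.)

jade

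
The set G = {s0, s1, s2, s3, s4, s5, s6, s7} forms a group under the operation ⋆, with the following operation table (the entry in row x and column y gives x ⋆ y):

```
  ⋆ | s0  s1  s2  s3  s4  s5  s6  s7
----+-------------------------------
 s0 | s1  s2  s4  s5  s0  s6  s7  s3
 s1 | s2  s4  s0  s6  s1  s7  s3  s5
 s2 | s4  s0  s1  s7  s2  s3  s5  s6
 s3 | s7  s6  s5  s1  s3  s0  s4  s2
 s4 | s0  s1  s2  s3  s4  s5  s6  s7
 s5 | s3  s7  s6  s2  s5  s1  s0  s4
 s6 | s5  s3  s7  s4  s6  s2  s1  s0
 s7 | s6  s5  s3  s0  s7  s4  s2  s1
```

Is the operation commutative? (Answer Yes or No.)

s7 ⋆ s2 = s3 but s2 ⋆ s7 = s6.
Since s7 and s2 do not commute, G is not abelian.

No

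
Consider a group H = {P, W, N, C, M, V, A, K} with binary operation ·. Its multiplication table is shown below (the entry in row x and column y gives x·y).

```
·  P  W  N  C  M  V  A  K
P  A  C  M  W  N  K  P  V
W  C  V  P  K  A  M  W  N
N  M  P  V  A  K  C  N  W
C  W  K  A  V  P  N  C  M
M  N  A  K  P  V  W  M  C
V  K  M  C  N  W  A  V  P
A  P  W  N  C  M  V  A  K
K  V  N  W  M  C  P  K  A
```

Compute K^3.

K

K^1 = K
K^2 = K·K = A
K^3 = A·K = K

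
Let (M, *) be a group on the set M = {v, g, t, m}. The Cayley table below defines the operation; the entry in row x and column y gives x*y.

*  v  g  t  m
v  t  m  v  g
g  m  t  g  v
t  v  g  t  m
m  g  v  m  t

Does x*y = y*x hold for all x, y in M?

Check whether the table is symmetric across its main diagonal.
Every entry (row x, col y) equals the entry (row y, col x), so M is abelian.

Yes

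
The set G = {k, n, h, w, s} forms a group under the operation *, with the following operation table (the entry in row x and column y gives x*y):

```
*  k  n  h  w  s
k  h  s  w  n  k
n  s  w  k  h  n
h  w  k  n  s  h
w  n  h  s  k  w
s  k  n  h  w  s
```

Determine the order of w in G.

The identity element is s (its row matches the header).
w^1 = w
w^2 = w*w = k
w^3 = k*w = n
w^4 = n*w = h
w^5 = h*w = s
The first power of w equal to the identity is w^5, so ord(w) = 5.
(Structurally, G here is isomorphic to the cyclic group Z_5.)

5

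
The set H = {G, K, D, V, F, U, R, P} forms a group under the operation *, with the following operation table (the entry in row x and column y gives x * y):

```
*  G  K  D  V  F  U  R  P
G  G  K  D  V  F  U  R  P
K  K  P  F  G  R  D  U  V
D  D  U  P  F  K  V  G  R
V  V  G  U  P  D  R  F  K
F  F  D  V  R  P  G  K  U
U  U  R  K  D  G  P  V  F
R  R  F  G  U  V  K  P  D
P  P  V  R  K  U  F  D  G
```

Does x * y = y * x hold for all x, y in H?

K * F = R but F * K = D.
Since K and F do not commute, H is not abelian.

No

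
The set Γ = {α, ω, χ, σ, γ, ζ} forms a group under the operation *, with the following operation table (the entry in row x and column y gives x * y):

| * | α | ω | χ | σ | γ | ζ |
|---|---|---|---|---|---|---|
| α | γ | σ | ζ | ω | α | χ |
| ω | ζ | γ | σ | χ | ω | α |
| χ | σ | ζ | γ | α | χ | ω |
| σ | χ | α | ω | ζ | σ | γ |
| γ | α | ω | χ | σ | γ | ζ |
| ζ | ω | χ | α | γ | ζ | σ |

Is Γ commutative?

ζ * χ = α but χ * ζ = ω.
Since ζ and χ do not commute, Γ is not abelian.

No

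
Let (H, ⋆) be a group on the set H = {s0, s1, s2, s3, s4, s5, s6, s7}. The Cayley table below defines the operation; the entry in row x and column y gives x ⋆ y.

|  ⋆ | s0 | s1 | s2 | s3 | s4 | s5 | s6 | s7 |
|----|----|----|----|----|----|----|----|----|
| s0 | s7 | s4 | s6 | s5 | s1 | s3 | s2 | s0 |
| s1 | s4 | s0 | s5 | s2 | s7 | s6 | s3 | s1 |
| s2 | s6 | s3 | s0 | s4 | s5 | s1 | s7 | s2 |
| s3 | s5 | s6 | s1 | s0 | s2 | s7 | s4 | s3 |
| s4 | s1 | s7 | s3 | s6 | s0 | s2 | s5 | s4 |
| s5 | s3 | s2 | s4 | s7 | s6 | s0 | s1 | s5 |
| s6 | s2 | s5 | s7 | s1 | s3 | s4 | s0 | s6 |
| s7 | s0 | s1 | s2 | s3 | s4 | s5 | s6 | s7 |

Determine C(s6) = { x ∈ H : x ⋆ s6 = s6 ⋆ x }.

Compare row s6 with column s6 entry by entry.
s2 ⋆ s6 = s7 = s6 ⋆ s2, so s2 commutes with s6.
s1 ⋆ s6 = s3 but s6 ⋆ s1 = s5, so s1 does not.
Collecting the elements that commute with s6: C(s6) = {s0, s2, s6, s7}.

{s0, s2, s6, s7}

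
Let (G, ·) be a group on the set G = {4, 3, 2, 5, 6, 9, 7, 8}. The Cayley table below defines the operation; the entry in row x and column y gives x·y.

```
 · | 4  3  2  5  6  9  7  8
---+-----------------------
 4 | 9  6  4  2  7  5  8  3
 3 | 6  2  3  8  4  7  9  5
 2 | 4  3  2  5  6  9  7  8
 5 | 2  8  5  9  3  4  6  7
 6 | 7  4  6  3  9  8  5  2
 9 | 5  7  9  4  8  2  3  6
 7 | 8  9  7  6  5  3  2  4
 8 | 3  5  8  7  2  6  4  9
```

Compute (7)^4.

7^1 = 7
7^2 = 7·7 = 2
7^3 = 2·7 = 7
7^4 = 7·7 = 2

2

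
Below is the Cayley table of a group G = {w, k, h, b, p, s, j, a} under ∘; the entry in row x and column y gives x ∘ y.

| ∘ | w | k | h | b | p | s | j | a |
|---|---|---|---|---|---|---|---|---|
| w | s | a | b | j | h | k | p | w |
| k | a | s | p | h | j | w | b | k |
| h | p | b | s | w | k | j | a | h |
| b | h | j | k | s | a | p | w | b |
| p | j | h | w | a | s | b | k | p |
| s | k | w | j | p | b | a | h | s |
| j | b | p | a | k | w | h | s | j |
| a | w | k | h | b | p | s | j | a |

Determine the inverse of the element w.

k

First locate the identity: row a matches the header, so a is the identity.
Scan row w for a: w ∘ k = a. Hence w^(-1) = k.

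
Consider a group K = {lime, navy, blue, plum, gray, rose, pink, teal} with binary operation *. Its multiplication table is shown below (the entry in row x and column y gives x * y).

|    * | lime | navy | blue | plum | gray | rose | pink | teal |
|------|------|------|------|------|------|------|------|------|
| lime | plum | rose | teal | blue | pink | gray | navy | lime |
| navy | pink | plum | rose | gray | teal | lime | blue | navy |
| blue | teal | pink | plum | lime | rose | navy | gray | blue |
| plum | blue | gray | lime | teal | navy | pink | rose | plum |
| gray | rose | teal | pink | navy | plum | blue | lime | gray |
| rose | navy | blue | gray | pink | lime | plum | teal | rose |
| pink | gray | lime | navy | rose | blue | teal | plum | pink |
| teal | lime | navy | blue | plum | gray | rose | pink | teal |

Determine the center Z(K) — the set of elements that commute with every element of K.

An element z is central iff its row equals its column in the table.
For blue: blue * pink = gray ≠ navy = pink * blue, so blue ∉ Z.
Checking each element this way leaves Z(K) = {plum, teal}.

{plum, teal}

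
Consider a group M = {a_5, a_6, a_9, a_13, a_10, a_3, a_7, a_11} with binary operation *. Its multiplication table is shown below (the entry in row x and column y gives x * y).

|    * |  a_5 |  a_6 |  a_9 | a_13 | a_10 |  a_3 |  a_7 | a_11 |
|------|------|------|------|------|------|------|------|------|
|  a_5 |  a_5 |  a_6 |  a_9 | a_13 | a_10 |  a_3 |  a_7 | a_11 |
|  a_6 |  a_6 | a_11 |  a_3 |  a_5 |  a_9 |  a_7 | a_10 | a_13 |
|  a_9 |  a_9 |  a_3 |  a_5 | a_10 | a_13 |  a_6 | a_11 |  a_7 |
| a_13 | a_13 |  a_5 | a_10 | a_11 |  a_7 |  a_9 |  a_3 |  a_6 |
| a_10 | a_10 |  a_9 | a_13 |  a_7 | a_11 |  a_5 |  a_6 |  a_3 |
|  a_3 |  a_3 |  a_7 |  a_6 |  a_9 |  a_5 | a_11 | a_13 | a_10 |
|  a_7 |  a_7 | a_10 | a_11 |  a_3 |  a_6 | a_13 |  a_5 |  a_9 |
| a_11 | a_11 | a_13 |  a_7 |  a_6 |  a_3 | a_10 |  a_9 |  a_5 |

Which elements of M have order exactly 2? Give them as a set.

Identity is a_5. Compute the order of each non-identity element by repeated multiplication:
  a_6: a_6 → a_11 → a_13 → a_5  (order 4)
  a_9: a_9 → a_5  (order 2)
  a_13: a_13 → a_11 → a_6 → a_5  (order 4)
  a_10: a_10 → a_11 → a_3 → a_5  (order 4)
  a_3: a_3 → a_11 → a_10 → a_5  (order 4)
  a_7: a_7 → a_5  (order 2)
  a_11: a_11 → a_5  (order 2)
Elements of order 2: {a_11, a_7, a_9}.

{a_11, a_7, a_9}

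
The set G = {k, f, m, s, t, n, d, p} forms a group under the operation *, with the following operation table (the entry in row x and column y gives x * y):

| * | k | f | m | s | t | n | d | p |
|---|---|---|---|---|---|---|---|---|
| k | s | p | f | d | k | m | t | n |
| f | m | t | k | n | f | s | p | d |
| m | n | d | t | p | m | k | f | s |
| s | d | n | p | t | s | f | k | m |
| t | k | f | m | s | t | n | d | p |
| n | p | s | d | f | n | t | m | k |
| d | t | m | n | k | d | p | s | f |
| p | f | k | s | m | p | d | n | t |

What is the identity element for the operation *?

The identity e satisfies e * x = x for all x, so its row in the table reproduces the column headers.
Row t reads: k, f, m, s, t, n, d, p — exactly the header order. So t is the identity.

t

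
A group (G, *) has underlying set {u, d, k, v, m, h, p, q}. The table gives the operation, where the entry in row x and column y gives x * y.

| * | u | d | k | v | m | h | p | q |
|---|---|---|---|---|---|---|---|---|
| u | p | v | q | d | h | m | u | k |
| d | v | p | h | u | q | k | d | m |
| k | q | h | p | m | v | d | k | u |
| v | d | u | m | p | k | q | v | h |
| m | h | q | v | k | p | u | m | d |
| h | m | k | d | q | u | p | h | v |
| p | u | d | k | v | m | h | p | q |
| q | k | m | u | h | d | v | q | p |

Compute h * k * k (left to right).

h * k = d
d * k = h

h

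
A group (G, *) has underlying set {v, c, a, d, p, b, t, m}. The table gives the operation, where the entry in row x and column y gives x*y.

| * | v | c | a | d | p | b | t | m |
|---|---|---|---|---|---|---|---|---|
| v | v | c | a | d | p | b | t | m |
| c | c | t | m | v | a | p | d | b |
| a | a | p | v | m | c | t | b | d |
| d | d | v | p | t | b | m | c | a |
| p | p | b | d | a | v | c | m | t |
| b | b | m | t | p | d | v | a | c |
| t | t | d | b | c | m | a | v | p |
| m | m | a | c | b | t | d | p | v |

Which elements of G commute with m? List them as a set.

Compare row m with column m entry by entry.
p*m = t = m*p, so p commutes with m.
c*m = b but m*c = a, so c does not.
Collecting the elements that commute with m: C(m) = {m, p, t, v}.

{m, p, t, v}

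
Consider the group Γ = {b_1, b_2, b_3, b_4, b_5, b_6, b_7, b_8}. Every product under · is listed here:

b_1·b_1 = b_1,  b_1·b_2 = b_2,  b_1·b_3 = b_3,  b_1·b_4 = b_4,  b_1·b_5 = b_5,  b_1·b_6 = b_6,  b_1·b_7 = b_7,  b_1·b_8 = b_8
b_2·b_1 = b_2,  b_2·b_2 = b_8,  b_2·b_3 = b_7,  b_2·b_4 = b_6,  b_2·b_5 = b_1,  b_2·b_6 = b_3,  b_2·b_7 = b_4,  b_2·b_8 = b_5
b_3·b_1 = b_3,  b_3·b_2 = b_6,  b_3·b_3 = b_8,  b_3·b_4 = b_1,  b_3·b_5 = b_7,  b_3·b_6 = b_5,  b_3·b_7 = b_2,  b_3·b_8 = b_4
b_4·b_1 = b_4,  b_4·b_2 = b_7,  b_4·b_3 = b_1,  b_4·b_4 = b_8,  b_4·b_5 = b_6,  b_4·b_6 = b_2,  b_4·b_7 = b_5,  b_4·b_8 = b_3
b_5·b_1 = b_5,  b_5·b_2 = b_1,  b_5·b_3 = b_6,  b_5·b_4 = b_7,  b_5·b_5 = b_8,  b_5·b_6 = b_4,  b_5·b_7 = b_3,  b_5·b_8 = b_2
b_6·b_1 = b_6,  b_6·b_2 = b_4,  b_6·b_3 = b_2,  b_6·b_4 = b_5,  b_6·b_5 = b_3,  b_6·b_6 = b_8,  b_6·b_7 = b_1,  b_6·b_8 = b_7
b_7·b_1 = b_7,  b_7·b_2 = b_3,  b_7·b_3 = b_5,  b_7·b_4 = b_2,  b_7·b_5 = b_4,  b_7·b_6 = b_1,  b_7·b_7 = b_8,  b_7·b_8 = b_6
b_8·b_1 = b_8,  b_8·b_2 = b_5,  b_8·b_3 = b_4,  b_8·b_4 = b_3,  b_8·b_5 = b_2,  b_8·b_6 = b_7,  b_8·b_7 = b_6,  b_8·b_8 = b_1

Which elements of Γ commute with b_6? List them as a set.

Compare row b_6 with column b_6 entry by entry.
b_8·b_6 = b_7 = b_6·b_8, so b_8 commutes with b_6.
b_3·b_6 = b_5 but b_6·b_3 = b_2, so b_3 does not.
Collecting the elements that commute with b_6: C(b_6) = {b_1, b_6, b_7, b_8}.

{b_1, b_6, b_7, b_8}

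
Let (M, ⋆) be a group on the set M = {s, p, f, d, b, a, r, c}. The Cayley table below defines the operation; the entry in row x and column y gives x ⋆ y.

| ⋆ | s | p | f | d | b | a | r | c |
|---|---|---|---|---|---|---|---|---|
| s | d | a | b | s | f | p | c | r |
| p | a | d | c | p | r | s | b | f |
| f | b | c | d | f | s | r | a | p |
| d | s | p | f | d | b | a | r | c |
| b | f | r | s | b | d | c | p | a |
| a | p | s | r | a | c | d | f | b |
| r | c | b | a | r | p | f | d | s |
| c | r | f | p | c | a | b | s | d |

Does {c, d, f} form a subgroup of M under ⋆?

No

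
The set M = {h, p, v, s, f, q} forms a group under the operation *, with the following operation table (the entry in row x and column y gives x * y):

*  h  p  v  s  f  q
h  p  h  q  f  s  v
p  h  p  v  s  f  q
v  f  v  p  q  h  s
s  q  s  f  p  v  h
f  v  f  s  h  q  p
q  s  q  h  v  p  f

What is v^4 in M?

p

v^1 = v
v^2 = v * v = p
v^3 = p * v = v
v^4 = v * v = p
(Structurally, M here is isomorphic to the symmetric group S_3.)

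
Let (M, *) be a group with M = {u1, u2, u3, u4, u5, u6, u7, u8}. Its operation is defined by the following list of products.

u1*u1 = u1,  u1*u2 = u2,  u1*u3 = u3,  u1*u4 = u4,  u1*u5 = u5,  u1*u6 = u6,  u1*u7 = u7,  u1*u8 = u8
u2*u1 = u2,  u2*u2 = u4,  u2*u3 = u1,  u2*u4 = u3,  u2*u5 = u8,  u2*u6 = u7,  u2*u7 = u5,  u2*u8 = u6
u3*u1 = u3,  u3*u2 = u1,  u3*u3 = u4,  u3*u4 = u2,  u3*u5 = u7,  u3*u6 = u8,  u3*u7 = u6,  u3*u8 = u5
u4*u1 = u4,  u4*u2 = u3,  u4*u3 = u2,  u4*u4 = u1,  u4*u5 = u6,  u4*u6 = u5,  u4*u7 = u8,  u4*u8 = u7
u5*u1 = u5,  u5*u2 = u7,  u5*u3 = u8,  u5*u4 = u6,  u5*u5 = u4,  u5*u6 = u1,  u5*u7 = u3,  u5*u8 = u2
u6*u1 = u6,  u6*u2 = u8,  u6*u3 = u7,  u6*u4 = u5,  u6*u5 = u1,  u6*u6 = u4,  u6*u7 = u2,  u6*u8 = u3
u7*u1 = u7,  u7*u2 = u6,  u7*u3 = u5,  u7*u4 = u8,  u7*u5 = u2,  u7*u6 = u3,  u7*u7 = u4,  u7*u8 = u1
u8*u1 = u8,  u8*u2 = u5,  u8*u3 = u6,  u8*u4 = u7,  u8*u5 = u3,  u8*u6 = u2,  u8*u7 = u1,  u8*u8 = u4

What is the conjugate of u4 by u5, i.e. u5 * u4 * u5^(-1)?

The identity is u1. In row u5, the entry u1 sits in column u6, so u5^(-1) = u6.
u5 * u4 = u6
u6 * u6 = u4

u4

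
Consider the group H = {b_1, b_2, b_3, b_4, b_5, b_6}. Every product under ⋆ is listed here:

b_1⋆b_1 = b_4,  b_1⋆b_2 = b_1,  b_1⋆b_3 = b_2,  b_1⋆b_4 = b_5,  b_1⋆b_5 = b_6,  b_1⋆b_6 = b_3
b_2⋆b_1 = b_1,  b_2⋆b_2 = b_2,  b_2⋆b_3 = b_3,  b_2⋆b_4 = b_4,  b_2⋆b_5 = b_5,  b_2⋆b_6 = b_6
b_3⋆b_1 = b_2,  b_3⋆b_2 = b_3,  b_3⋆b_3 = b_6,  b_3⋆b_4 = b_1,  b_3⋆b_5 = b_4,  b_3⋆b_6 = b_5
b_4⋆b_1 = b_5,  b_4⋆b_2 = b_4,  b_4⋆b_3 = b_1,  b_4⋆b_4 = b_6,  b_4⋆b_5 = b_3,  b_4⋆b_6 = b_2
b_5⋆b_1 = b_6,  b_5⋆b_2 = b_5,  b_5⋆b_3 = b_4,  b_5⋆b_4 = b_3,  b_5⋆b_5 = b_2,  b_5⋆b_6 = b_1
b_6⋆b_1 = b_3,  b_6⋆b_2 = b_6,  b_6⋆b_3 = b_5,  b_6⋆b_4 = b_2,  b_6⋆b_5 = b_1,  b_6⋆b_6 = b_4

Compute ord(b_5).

The identity element is b_2 (its row matches the header).
b_5^1 = b_5
b_5^2 = b_5 ⋆ b_5 = b_2
The first power of b_5 equal to the identity is b_5^2, so ord(b_5) = 2.

2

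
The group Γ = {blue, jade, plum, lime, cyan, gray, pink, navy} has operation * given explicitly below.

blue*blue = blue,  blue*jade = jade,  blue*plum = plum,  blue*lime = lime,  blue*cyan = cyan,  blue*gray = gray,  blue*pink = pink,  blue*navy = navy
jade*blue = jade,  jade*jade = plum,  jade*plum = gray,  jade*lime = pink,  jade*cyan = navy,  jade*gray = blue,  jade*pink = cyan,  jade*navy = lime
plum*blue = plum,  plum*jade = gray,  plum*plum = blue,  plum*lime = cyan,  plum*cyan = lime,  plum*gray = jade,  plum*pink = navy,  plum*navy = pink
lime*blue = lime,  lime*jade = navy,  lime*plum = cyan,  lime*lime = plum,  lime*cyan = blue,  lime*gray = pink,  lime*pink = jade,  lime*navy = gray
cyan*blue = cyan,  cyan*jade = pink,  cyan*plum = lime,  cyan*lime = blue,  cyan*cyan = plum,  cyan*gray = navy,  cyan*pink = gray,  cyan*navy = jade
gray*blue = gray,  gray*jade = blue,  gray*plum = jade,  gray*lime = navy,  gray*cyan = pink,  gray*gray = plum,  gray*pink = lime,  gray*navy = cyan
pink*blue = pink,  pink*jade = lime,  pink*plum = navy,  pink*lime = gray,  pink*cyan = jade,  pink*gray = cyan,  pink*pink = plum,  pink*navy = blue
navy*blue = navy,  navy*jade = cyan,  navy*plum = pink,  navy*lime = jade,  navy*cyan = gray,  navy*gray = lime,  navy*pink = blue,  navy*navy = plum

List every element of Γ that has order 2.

{plum}

Identity is blue. Compute the order of each non-identity element by repeated multiplication:
  jade: jade → plum → gray → blue  (order 4)
  plum: plum → blue  (order 2)
  lime: lime → plum → cyan → blue  (order 4)
  cyan: cyan → plum → lime → blue  (order 4)
  gray: gray → plum → jade → blue  (order 4)
  pink: pink → plum → navy → blue  (order 4)
  navy: navy → plum → pink → blue  (order 4)
Elements of order 2: {plum}.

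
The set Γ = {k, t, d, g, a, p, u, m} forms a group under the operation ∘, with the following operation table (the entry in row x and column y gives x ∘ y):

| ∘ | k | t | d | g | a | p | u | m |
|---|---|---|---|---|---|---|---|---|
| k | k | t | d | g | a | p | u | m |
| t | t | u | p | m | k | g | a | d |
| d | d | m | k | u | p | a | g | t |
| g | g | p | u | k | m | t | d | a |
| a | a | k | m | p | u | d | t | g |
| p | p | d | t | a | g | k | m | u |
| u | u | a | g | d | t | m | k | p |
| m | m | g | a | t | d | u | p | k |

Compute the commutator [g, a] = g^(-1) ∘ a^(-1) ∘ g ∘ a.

u

Identity is k; from the table g^(-1) = g and a^(-1) = t.
g ∘ t = p
p ∘ g = a
a ∘ a = u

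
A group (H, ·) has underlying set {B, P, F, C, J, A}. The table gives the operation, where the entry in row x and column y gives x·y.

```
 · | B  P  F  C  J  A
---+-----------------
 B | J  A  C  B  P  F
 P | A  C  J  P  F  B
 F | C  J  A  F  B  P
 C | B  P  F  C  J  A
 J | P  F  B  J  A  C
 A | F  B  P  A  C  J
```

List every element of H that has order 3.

Identity is C. Compute the order of each non-identity element by repeated multiplication:
  B: B → J → P → A → F → C  (order 6)
  P: P → C  (order 2)
  F: F → A → P → J → B → C  (order 6)
  J: J → A → C  (order 3)
  A: A → J → C  (order 3)
Elements of order 3: {A, J}.

{A, J}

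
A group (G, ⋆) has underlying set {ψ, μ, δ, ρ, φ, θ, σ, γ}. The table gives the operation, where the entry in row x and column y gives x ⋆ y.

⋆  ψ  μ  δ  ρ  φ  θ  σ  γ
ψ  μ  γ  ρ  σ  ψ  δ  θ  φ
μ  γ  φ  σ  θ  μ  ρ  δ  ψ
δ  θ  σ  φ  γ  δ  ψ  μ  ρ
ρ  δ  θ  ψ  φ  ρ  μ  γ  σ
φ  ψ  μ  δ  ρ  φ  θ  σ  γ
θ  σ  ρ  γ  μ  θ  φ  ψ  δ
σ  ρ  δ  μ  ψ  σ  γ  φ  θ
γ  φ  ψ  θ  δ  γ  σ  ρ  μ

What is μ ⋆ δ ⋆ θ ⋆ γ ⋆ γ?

μ ⋆ δ = σ
σ ⋆ θ = γ
γ ⋆ γ = μ
μ ⋆ γ = ψ
(Structurally, G here is isomorphic to the dihedral group D_4.)

ψ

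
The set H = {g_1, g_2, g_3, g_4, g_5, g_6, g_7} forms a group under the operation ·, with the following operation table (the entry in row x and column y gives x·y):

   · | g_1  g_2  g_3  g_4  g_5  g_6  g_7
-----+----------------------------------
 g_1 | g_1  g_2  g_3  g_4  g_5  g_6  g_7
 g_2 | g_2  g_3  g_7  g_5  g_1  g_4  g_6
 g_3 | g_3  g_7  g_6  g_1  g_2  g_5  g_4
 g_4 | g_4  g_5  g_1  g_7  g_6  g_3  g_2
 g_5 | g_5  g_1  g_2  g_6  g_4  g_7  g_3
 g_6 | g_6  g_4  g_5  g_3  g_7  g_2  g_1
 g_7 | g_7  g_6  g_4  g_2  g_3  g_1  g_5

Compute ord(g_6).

The identity element is g_1 (its row matches the header).
g_6^1 = g_6
g_6^2 = g_6·g_6 = g_2
g_6^3 = g_2·g_6 = g_4
g_6^4 = g_4·g_6 = g_3
g_6^5 = g_3·g_6 = g_5
g_6^6 = g_5·g_6 = g_7
g_6^7 = g_7·g_6 = g_1
The first power of g_6 equal to the identity is g_6^7, so ord(g_6) = 7.

7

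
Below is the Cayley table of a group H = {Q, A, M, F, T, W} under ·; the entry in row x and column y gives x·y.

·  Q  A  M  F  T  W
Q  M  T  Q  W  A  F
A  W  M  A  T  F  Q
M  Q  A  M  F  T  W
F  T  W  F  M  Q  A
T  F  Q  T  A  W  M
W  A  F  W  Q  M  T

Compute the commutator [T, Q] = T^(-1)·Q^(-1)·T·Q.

T

Identity is M; from the table T^(-1) = W and Q^(-1) = Q.
W·Q = A
A·T = F
F·Q = T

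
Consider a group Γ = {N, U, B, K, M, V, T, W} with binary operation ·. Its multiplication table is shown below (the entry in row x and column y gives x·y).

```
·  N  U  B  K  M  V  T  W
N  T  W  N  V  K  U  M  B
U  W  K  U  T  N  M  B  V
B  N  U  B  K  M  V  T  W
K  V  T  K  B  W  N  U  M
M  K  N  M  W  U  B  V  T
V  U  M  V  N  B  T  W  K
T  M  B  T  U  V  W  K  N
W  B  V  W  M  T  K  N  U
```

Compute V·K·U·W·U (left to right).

K

V·K = N
N·U = W
W·W = U
U·U = K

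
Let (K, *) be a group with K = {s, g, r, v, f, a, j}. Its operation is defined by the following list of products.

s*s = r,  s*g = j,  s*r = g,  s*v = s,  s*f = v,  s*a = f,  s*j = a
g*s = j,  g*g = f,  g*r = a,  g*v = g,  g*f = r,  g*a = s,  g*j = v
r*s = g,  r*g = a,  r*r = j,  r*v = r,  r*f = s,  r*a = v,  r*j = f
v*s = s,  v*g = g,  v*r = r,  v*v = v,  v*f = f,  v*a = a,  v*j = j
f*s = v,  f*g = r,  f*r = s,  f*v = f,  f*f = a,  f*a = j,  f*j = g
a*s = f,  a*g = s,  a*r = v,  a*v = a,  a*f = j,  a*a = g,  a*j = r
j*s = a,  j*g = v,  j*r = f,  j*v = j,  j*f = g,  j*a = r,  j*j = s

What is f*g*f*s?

f*g = r
r*f = s
s*s = r

r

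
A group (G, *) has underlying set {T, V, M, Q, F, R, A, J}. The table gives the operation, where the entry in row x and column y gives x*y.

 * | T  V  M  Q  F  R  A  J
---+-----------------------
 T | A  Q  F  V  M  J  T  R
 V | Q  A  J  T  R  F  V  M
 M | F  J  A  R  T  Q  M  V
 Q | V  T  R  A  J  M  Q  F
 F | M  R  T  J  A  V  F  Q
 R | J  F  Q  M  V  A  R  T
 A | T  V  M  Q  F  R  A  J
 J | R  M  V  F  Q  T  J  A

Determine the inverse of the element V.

First locate the identity: row A matches the header, so A is the identity.
Scan row V for A: V*V = A. Hence V^(-1) = V.

V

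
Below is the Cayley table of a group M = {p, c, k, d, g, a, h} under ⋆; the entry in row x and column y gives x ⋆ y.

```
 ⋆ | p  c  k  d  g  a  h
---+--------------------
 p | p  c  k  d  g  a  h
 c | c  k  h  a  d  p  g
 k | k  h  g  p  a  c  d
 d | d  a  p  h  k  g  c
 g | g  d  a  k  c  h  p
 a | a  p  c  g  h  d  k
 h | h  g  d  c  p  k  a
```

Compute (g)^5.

g^1 = g
g^2 = g ⋆ g = c
g^3 = c ⋆ g = d
g^4 = d ⋆ g = k
g^5 = k ⋆ g = a

a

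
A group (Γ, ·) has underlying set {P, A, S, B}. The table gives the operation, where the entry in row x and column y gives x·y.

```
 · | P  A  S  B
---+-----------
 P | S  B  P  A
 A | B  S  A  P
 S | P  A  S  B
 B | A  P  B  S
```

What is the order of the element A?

The identity element is S (its row matches the header).
A^1 = A
A^2 = A·A = S
The first power of A equal to the identity is A^2, so ord(A) = 2.
(Structurally, Γ here is isomorphic to the Klein four-group V_4.)

2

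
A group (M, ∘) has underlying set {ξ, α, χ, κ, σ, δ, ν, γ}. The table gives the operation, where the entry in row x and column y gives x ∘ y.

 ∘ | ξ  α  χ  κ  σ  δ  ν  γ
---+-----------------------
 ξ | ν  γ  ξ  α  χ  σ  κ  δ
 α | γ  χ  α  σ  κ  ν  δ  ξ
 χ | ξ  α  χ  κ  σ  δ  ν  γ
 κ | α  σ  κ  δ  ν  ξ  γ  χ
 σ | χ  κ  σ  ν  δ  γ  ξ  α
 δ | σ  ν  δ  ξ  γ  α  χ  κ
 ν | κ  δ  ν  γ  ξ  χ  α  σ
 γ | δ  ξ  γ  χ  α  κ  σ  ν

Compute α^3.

α^1 = α
α^2 = α ∘ α = χ
α^3 = χ ∘ α = α
(Structurally, M here is isomorphic to the cyclic group Z_8.)

α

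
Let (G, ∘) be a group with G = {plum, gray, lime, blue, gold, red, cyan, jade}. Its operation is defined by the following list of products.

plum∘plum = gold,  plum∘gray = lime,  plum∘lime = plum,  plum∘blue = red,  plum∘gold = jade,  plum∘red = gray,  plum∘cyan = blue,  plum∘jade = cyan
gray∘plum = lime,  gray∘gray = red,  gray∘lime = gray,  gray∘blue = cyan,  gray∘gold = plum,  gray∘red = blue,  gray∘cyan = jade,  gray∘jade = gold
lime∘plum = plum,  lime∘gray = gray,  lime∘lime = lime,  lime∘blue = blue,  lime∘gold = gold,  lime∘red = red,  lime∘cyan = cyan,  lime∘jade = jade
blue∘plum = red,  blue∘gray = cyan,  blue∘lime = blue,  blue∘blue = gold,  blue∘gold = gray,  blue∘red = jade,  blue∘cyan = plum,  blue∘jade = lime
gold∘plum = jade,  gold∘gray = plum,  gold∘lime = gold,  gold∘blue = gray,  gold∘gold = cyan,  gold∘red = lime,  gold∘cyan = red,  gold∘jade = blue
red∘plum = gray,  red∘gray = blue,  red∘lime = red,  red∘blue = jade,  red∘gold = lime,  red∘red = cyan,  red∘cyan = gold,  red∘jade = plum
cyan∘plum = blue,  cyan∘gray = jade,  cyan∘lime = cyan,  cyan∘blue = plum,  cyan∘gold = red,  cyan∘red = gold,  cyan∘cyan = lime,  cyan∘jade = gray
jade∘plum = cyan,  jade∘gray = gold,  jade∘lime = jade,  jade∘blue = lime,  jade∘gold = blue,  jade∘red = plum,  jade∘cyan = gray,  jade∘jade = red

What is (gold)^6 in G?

gold^1 = gold
gold^2 = gold ∘ gold = cyan
gold^3 = cyan ∘ gold = red
gold^4 = red ∘ gold = lime
gold^5 = lime ∘ gold = gold
gold^6 = gold ∘ gold = cyan

cyan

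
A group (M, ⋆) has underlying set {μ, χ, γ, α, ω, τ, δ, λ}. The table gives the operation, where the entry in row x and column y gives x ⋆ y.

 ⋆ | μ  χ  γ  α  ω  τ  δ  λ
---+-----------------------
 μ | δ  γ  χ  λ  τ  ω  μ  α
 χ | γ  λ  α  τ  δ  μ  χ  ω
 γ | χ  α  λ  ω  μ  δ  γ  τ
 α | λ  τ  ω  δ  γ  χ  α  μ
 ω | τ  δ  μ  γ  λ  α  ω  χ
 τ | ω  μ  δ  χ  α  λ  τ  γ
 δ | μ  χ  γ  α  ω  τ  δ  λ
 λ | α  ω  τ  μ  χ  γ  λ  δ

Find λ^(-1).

λ

First locate the identity: row δ matches the header, so δ is the identity.
Scan row λ for δ: λ ⋆ λ = δ. Hence λ^(-1) = λ.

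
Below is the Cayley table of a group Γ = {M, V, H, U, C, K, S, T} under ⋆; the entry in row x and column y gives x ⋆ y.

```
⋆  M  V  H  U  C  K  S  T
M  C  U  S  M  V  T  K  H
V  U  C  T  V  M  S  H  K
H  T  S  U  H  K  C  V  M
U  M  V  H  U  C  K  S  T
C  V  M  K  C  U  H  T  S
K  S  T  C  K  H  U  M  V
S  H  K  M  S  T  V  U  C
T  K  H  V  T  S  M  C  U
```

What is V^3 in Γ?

V^1 = V
V^2 = V ⋆ V = C
V^3 = C ⋆ V = M

M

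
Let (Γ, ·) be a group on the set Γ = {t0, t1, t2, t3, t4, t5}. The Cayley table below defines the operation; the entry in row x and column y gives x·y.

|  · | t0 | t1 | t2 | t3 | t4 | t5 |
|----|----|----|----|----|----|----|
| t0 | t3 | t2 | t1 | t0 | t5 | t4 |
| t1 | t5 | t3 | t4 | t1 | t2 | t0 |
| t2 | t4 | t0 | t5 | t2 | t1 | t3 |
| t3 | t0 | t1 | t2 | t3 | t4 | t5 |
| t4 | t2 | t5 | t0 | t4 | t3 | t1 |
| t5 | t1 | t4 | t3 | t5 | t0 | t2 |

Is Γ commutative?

t5·t4 = t0 but t4·t5 = t1.
Since t5 and t4 do not commute, Γ is not abelian.

No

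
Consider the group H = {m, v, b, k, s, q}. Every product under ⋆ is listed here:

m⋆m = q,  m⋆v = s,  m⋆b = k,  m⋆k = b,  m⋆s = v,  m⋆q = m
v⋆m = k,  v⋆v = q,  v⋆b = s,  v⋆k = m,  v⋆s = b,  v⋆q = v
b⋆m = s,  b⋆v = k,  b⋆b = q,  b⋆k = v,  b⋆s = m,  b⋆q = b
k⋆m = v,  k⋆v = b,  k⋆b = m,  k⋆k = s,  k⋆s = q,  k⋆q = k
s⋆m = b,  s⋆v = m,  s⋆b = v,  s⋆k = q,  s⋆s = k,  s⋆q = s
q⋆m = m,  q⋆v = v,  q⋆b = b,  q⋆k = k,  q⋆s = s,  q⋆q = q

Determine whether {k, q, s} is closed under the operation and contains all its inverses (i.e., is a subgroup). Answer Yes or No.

Yes

{k, q, s} contains the identity q.
Checking products: every product of two elements of {k, q, s} (read from the table) lies in {k, q, s}, so the set is closed.
In a finite group, a nonempty closed subset is a subgroup. So {k, q, s} ≤ H.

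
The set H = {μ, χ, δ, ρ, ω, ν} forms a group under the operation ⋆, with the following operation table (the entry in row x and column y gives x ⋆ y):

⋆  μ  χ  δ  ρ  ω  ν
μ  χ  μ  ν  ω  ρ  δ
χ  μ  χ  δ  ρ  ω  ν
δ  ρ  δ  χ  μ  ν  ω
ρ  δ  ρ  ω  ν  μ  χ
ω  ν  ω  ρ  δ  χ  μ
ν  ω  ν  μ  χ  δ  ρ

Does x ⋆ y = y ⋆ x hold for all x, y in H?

ν ⋆ μ = ω but μ ⋆ ν = δ.
Since ν and μ do not commute, H is not abelian.

No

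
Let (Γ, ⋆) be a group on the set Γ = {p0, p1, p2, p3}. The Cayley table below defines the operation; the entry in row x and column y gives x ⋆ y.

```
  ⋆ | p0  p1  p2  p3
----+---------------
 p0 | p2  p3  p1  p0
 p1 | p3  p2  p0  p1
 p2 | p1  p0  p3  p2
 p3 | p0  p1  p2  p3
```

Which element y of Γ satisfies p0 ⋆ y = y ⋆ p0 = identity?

First locate the identity: row p3 matches the header, so p3 is the identity.
Scan row p0 for p3: p0 ⋆ p1 = p3. Hence p0^(-1) = p1.
(Structurally, Γ here is isomorphic to the cyclic group Z_4.)

p1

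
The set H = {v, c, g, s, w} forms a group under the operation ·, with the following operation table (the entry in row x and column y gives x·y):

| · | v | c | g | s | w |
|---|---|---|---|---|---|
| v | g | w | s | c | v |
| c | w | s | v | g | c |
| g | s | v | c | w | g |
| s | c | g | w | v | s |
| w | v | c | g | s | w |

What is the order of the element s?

5

The identity element is w (its row matches the header).
s^1 = s
s^2 = s·s = v
s^3 = v·s = c
s^4 = c·s = g
s^5 = g·s = w
The first power of s equal to the identity is s^5, so ord(s) = 5.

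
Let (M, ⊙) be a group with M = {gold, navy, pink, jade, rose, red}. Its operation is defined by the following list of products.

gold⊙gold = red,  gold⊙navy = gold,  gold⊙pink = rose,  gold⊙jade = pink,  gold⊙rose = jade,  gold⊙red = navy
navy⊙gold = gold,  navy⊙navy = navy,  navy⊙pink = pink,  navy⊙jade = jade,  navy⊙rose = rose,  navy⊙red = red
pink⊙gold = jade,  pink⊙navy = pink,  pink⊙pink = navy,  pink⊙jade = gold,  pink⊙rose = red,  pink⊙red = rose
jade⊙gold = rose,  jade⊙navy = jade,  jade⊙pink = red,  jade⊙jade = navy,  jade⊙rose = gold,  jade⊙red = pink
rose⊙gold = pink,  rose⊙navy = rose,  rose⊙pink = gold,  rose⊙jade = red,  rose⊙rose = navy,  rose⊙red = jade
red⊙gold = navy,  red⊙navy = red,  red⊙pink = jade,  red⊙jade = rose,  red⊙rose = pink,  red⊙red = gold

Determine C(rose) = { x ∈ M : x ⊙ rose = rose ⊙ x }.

{navy, rose}

Compare row rose with column rose entry by entry.
jade ⊙ rose = gold but rose ⊙ jade = red, so jade does not.
Collecting the elements that commute with rose: C(rose) = {navy, rose}.
(Structurally, M here is isomorphic to the symmetric group S_3.)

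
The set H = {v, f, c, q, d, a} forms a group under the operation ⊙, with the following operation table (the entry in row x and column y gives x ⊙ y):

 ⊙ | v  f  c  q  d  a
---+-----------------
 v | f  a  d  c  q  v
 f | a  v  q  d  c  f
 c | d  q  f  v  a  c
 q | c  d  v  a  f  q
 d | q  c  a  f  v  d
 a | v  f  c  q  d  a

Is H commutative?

Check whether the table is symmetric across its main diagonal.
Every entry (row x, col y) equals the entry (row y, col x), so H is abelian.

Yes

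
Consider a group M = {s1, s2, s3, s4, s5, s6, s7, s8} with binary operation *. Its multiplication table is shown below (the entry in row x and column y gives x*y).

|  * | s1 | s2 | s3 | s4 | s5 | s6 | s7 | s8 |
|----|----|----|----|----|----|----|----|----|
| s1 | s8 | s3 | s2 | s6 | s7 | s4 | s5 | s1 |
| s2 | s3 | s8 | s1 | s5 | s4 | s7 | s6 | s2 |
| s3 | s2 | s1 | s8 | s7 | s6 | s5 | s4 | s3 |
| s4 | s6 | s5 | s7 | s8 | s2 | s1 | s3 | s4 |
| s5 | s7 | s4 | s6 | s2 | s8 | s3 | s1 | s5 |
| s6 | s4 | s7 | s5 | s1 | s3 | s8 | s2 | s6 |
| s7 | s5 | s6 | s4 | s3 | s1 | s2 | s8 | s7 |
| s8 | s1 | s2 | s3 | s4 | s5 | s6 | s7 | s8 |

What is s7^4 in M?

s8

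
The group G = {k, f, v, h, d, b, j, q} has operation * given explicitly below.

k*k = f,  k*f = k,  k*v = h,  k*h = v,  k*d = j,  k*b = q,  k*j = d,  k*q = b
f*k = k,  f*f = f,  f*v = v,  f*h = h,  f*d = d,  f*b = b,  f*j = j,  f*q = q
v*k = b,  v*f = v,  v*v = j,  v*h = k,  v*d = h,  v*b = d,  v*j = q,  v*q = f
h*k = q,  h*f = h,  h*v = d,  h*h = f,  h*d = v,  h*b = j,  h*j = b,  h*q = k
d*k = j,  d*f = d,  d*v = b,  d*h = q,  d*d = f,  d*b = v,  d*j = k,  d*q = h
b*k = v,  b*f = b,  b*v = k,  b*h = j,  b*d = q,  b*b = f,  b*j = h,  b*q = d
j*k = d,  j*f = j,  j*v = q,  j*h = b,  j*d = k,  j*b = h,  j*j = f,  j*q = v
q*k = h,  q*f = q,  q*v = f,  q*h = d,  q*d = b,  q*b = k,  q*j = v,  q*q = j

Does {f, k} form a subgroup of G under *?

Yes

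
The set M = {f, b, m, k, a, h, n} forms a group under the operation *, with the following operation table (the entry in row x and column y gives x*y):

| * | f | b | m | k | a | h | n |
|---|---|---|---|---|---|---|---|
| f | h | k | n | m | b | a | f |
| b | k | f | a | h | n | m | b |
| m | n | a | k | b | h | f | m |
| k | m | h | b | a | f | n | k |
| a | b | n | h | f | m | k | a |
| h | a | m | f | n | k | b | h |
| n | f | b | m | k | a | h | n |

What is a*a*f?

n

a*a = m
m*f = n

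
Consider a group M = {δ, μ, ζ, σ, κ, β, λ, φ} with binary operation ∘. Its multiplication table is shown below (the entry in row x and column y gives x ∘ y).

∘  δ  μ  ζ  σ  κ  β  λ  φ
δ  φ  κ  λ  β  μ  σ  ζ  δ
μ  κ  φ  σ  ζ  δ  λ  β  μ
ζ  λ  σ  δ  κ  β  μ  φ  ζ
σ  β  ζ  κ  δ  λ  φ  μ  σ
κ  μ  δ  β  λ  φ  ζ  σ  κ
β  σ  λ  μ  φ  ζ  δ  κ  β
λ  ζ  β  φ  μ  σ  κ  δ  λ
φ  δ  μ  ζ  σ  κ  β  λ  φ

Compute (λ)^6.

λ^1 = λ
λ^2 = λ ∘ λ = δ
λ^3 = δ ∘ λ = ζ
λ^4 = ζ ∘ λ = φ
λ^5 = φ ∘ λ = λ
λ^6 = λ ∘ λ = δ
(Structurally, M here is isomorphic to Z_2 x Z_4.)

δ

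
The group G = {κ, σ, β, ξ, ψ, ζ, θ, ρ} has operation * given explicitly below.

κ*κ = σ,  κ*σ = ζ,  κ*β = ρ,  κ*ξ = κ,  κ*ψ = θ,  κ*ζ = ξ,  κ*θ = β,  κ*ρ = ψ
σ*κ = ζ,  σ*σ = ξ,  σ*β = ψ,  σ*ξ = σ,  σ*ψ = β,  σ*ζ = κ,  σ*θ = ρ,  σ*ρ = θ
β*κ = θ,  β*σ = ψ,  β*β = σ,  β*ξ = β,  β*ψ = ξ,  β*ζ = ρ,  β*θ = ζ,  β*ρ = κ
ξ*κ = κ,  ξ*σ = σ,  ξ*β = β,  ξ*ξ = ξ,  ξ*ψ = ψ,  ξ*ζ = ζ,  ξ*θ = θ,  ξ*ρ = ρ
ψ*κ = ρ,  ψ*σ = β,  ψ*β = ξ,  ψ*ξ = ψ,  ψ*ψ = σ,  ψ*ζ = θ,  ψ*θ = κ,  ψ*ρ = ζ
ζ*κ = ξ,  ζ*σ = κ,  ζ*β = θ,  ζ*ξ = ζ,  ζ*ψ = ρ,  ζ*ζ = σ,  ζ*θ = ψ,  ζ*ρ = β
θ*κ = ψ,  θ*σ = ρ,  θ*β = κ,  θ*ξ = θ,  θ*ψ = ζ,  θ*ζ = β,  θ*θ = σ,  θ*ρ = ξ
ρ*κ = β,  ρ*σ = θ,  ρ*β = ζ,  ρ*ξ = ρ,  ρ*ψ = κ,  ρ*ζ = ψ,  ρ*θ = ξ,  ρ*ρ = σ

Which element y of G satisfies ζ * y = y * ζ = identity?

First locate the identity: row ξ matches the header, so ξ is the identity.
Scan row ζ for ξ: ζ * κ = ξ. Hence ζ^(-1) = κ.
(Structurally, G here is isomorphic to the quaternion group Q_8.)

κ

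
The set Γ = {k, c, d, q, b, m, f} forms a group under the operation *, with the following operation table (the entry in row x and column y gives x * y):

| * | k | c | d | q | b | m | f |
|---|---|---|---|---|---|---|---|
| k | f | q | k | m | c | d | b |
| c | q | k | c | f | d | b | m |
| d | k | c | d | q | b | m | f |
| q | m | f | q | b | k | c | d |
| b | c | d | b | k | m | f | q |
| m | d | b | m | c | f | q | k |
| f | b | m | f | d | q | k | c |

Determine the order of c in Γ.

The identity element is d (its row matches the header).
c^1 = c
c^2 = c * c = k
c^3 = k * c = q
c^4 = q * c = f
c^5 = f * c = m
c^6 = m * c = b
c^7 = b * c = d
The first power of c equal to the identity is c^7, so ord(c) = 7.

7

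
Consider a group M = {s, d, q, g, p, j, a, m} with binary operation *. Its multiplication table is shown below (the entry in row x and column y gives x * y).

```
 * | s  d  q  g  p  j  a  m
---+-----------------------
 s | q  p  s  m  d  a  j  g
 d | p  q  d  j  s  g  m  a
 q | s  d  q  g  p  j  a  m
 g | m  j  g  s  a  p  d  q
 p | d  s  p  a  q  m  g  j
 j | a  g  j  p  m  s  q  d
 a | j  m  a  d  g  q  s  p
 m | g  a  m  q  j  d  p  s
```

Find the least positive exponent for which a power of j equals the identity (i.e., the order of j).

The identity element is q (its row matches the header).
j^1 = j
j^2 = j * j = s
j^3 = s * j = a
j^4 = a * j = q
The first power of j equal to the identity is j^4, so ord(j) = 4.

4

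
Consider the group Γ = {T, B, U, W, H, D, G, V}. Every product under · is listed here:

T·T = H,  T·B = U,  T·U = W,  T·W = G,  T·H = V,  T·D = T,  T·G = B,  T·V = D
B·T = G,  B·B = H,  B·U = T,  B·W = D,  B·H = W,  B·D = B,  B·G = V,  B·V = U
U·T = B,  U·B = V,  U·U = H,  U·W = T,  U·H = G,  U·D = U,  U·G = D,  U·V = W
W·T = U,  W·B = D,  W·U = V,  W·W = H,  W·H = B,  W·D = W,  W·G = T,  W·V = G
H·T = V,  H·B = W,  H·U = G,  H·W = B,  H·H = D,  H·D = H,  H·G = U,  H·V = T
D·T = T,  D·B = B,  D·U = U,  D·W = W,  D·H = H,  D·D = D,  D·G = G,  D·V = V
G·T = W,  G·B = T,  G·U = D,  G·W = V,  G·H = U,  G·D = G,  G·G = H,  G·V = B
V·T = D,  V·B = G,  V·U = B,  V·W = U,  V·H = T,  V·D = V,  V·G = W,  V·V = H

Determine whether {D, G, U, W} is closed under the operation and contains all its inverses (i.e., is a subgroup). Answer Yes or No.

No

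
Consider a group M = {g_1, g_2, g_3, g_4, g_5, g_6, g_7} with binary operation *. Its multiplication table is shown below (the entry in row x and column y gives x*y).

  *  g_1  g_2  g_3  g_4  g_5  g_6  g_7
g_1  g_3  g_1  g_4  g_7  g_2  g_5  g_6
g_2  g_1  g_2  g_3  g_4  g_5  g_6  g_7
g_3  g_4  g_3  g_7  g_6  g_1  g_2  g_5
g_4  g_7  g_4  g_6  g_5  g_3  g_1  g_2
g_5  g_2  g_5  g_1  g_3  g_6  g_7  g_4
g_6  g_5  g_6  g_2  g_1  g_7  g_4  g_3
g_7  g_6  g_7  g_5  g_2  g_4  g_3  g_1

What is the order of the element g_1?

7

The identity element is g_2 (its row matches the header).
g_1^1 = g_1
g_1^2 = g_1*g_1 = g_3
g_1^3 = g_3*g_1 = g_4
g_1^4 = g_4*g_1 = g_7
g_1^5 = g_7*g_1 = g_6
g_1^6 = g_6*g_1 = g_5
g_1^7 = g_5*g_1 = g_2
The first power of g_1 equal to the identity is g_1^7, so ord(g_1) = 7.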